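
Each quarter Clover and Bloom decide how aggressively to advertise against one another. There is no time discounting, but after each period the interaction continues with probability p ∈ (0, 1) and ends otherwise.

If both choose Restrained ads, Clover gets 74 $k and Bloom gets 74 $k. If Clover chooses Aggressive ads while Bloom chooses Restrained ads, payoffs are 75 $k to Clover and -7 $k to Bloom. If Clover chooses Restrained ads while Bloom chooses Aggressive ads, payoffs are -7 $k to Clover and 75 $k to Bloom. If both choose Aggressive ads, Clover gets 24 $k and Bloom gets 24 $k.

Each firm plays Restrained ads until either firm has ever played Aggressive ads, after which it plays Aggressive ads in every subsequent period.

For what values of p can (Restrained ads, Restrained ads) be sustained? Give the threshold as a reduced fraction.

Expected cooperation value is 74 + p·74 + p²·74 + … = 74/(1−p); deviation gives 75 + p·24/(1−p).
74 ≥ 75(1−p) + 24p ⇒ 51p ≥ 1 ⇒ p ≥ 1/51.

1/51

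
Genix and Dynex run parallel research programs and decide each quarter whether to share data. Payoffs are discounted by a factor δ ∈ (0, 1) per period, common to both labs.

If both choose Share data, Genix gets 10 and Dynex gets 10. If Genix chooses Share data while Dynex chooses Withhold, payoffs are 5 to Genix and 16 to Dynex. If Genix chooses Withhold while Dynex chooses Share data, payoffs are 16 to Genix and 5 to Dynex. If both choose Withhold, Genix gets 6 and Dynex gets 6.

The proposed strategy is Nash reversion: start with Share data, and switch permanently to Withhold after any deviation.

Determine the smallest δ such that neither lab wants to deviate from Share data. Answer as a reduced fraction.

One-period gain from deviating is 16 − 10 = 6. The loss is 10 − 6 = 4 in every subsequent period, with present value 4·δ/(1−δ).
Deviation is unprofitable when 4·δ/(1−δ) ≥ 6, i.e. δ/(1−δ) ≥ 3/2.
Equivalently δ ≥ 6/(6+4) = 3/5.

3/5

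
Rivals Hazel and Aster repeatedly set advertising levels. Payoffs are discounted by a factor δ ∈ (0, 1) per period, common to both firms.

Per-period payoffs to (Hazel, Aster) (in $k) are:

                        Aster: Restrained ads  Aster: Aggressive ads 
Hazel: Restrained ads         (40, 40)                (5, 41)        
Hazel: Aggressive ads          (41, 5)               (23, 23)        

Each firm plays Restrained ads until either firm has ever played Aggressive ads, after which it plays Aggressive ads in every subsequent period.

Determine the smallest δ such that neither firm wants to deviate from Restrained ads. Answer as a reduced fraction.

40/(1−δ) ≥ 41 + 23δ/(1−δ)
40 ≥ 41 − 18δ
δ ≥ 1/18.

1/18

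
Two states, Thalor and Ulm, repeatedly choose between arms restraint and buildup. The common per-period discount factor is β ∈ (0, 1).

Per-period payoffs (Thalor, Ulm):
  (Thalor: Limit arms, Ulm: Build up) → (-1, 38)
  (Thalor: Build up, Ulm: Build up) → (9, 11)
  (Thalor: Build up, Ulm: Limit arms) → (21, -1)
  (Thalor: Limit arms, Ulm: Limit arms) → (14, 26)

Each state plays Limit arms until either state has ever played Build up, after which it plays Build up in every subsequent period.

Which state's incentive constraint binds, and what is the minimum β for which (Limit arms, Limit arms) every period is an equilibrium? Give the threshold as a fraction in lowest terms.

Thalor's threshold: (21−14)/(21−9) = 7/12.
Ulm's threshold: (38−26)/(38−11) = 4/9.
7/12 > 4/9, so Thalor binds and β* = 7/12.

Thalor; β ≥ 7/12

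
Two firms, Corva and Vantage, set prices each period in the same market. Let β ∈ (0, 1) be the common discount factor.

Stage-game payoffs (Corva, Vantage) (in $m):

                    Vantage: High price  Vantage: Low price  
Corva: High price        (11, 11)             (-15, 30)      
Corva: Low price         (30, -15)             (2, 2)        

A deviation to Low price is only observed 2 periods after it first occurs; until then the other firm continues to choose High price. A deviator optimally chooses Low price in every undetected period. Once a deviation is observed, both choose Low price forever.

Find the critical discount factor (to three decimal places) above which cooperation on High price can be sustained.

0.824

A deviator earns 30 for 2 periods, then 2 forever; cooperating earns 11 forever. Multiplying the IC by (1−β):
11 ≥ 30(1−β^2) + 2β^2, so 28·β^2 ≥ 19 and β^2 ≥ 19/28.
β ≥ (19/28)^(1/2) ≈ 0.824.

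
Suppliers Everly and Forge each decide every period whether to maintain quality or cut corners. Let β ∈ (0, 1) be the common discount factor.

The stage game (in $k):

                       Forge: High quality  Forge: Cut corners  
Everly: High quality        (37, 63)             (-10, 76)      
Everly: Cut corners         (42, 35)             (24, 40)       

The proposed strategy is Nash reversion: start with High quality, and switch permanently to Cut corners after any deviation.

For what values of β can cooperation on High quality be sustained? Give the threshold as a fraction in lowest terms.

Everly's threshold: (42−37)/(42−24) = 5/18.
Forge's threshold: (76−63)/(76−40) = 13/36.
5/18 < 13/36, so Forge binds and β* = 13/36.

13/36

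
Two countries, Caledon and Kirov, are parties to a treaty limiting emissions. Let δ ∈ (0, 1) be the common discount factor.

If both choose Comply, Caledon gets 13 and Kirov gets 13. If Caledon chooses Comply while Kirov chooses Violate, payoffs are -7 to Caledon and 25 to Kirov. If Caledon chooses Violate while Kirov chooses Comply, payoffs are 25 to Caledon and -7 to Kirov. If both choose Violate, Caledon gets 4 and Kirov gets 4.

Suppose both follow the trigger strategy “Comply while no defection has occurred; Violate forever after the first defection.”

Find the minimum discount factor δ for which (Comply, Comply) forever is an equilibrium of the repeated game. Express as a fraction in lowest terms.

4/7

One-period gain from deviating is 25 − 13 = 12. The loss is 13 − 4 = 9 in every subsequent period, with present value 9·δ/(1−δ).
Deviation is unprofitable when 9·δ/(1−δ) ≥ 12, i.e. δ/(1−δ) ≥ 4/3.
Equivalently δ ≥ 12/(12+9) = 4/7.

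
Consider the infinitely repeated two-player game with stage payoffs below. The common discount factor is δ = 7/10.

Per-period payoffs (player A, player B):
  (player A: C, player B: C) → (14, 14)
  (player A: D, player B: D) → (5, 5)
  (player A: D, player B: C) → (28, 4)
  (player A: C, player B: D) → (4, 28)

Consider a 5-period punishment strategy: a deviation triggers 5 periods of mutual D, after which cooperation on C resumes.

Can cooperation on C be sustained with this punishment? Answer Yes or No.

Comparing payoff streams over the 6 periods until play realigns: cooperate → 14(1+δ+…+δ^5); deviate → 28 + 5(δ+…+δ^5).
Cooperation is sustained iff (14−5)(δ+…+δ^5) ≥ 28−14.
δ+…+δ^5 = 7/10·(1−(7/10)^5)/(1−7/10) = 1.9412, and (28−14)/(14−5) = 1.5556.
1.9412 ≥ 1.5556, so cooperation is sustainable.

Yes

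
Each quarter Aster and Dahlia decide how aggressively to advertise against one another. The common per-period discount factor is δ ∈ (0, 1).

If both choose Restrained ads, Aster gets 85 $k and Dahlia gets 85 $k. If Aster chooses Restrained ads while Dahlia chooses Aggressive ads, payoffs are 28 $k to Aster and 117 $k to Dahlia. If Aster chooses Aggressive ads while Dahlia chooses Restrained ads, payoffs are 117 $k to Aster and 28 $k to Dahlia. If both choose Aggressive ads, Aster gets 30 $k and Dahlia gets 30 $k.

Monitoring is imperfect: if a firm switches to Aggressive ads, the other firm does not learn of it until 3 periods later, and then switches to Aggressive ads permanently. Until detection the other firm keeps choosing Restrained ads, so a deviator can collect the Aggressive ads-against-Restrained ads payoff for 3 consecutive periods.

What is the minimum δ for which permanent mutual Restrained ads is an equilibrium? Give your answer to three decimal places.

0.716

The best deviation is to choose Aggressive ads for all 3 undetected periods, earning 117 each, then 30 forever once detected.
Deviation value: 117(1−δ^3)/(1−δ) + 30δ^3/(1−δ); cooperation value: 85/(1−δ).
IC: 85 ≥ 117(1−δ^3) + 30δ^3 = 117 − 87δ^3.
So δ^3 ≥ 32/87, giving δ ≥ (32/87)^(1/3) ≈ 0.716.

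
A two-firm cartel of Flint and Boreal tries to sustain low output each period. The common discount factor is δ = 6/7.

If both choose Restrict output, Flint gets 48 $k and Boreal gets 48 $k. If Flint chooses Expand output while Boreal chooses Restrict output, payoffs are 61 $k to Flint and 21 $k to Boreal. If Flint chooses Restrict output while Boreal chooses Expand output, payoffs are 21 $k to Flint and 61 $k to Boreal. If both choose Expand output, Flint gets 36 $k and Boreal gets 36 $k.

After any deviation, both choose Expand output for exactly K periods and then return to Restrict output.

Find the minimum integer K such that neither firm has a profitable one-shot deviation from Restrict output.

2

IC: δ(1−δ^K)/(1−δ) ≥ (61−48)/(48−36) = 13/12.
With δ = 6/7: need 1 − δ^K ≥ 13/12·(1−6/7)/(6/7), i.e. δ^K ≤ 0.8194.
Since (6/7)^1 = 0.8571 and (6/7)^2 = 0.7347, the smallest such K is 2.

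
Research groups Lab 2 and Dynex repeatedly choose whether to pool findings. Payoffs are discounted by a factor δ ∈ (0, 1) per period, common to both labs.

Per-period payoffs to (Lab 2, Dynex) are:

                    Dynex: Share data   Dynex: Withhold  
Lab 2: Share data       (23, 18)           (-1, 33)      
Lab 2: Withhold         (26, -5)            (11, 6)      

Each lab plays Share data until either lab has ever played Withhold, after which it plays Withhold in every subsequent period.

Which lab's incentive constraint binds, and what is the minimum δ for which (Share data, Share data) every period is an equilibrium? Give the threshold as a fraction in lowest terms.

Lab 2's threshold: (26−23)/(26−11) = 1/5.
Dynex's threshold: (33−18)/(33−6) = 5/9.
1/5 < 5/9, so Dynex binds and δ* = 5/9.

Dynex; δ ≥ 5/9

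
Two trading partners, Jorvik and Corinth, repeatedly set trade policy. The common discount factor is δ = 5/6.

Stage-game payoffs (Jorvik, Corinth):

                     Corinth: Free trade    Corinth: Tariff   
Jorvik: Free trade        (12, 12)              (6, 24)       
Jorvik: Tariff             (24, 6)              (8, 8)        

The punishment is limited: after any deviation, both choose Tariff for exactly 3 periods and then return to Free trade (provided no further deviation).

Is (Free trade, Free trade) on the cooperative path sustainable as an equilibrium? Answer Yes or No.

No

IC: δ+…+δ^3 ≥ (24−12)/(12−8) = 3.
At δ = 5/6: partial sum = 2.1065 < 3.0000. Cooperation not sustainable.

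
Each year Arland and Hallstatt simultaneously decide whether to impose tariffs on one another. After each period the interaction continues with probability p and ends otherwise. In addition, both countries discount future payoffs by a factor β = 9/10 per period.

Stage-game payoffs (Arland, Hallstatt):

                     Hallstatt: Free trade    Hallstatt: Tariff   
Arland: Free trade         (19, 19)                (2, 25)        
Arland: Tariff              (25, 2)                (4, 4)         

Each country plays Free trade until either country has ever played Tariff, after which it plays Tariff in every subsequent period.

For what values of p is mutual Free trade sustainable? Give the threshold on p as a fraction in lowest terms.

20/63

With continuation probability p and discount β, the effective per-period discount factor is βp.
Grim-trigger IC: βp ≥ (25−19)/(25−4) = 2/7.
So p ≥ (2/7)/(9/10) = 20/63.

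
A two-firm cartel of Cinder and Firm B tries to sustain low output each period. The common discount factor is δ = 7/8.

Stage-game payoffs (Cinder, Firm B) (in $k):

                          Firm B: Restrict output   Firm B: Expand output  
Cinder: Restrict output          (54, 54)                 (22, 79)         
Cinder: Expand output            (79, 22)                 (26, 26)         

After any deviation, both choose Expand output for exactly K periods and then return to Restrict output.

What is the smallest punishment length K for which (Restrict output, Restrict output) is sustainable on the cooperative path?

2

IC: δ(1−δ^K)/(1−δ) ≥ (79−54)/(54−26) = 25/28.
With δ = 7/8: need 1 − δ^K ≥ 25/28·(1−7/8)/(7/8), i.e. δ^K ≤ 0.8724.
Since (7/8)^1 = 0.8750 and (7/8)^2 = 0.7656, the smallest such K is 2.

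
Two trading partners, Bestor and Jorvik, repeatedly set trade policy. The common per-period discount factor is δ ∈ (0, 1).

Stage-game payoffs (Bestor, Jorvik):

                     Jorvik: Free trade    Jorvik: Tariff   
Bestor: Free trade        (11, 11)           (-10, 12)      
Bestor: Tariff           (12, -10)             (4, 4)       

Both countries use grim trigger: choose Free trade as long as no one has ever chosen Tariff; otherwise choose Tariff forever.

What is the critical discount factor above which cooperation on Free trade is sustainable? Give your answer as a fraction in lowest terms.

1/8

One-period gain from deviating is 12 − 11 = 1. The loss is 11 − 4 = 7 in every subsequent period, with present value 7·δ/(1−δ).
Deviation is unprofitable when 7·δ/(1−δ) ≥ 1, i.e. δ/(1−δ) ≥ 1/7.
Equivalently δ ≥ 1/(1+7) = 1/8.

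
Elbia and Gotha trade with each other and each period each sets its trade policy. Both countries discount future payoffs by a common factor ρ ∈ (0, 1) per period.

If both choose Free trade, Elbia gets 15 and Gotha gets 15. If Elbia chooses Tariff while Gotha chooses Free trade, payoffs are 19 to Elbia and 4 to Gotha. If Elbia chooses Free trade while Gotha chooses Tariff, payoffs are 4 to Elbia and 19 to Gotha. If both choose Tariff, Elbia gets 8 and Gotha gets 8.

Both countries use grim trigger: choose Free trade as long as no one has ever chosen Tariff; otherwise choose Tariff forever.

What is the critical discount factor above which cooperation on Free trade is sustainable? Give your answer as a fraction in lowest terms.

4/11

15/(1−ρ) ≥ 19 + 8ρ/(1−ρ)
15 ≥ 19 − 11ρ
ρ ≥ 4/11.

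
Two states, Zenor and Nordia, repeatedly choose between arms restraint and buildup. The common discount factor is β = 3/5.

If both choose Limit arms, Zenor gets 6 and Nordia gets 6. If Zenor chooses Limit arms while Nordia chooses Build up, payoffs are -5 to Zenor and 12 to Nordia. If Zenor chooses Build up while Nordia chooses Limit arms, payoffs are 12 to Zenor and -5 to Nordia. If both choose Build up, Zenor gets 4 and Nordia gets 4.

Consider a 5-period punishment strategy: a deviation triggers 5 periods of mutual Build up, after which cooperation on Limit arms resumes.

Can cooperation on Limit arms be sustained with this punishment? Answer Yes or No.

No

Comparing payoff streams over the 6 periods until play realigns: cooperate → 6(1+β+…+β^5); deviate → 12 + 4(β+…+β^5).
Cooperation is sustained iff (6−4)(β+…+β^5) ≥ 12−6.
β+…+β^5 = 3/5·(1−(3/5)^5)/(1−3/5) = 1.3834, and (12−6)/(6−4) = 3.0000.
1.3834 < 3.0000, so cooperation is not sustainable.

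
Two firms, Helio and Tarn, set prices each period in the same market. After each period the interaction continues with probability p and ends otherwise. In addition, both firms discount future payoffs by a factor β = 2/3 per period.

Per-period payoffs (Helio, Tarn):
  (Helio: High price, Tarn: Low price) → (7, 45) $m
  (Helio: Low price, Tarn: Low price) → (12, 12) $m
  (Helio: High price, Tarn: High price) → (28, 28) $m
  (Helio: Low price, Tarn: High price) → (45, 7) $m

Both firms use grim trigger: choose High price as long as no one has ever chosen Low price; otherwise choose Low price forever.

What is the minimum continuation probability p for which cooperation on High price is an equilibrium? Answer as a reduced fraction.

17/22

Expected continuation weight on next period's payoff is β·p = 2/3·p, which plays the role of the discount factor.
Cooperation requires 2/3·p ≥ (45−28)/(45−12) = 17/33, hence p ≥ 17/22.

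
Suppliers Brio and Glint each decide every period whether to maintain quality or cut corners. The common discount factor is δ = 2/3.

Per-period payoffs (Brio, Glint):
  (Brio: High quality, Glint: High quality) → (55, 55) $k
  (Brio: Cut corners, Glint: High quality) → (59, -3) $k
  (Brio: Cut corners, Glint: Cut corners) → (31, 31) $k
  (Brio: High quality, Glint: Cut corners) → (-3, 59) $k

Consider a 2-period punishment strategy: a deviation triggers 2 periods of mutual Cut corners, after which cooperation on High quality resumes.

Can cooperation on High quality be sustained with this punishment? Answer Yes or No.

Comparing payoff streams over the 3 periods until play realigns: cooperate → 55(1+δ+…+δ^2); deviate → 59 + 31(δ+…+δ^2).
Cooperation is sustained iff (55−31)(δ+…+δ^2) ≥ 59−55.
δ+…+δ^2 = 2/3·(1−(2/3)^2)/(1−2/3) = 1.1111, and (59−55)/(55−31) = 0.1667.
1.1111 ≥ 0.1667, so cooperation is sustainable.

Yes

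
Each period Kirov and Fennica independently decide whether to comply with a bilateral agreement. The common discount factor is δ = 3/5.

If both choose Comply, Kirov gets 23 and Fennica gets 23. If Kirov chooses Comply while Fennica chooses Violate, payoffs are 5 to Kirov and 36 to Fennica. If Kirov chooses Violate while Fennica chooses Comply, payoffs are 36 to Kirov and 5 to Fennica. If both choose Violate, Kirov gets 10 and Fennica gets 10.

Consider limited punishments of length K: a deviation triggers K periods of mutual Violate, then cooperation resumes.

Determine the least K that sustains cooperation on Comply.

Need Σ_{k=1}^{K} δ^k ≥ (36−23)/(23−10) = 1.0000 at δ = 3/5.
At K = 2 the sum is 0.9600 < 1.0000; at K = 3 it is 1.1760 ≥ 1.0000.
So the minimum punishment length is K = 3.

3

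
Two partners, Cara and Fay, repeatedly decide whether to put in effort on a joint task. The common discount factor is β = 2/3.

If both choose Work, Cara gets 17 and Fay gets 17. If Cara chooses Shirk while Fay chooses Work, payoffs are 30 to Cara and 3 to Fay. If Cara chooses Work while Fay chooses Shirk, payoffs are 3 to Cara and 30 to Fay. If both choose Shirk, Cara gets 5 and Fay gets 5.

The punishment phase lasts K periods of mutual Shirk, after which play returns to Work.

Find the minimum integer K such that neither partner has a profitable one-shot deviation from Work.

IC: β(1−β^K)/(1−β) ≥ (30−17)/(17−5) = 13/12.
With β = 2/3: need 1 − β^K ≥ 13/12·(1−2/3)/(2/3), i.e. β^K ≤ 0.4583.
Since (2/3)^1 = 0.6667 and (2/3)^2 = 0.4444, the smallest such K is 2.

2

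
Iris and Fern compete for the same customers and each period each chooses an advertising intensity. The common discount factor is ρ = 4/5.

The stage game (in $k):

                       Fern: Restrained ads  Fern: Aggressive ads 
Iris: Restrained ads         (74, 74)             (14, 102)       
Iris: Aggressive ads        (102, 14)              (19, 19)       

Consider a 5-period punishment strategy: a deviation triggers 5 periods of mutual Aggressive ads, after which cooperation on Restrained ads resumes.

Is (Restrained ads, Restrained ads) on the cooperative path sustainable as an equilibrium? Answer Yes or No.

Yes

Comparing payoff streams over the 6 periods until play realigns: cooperate → 74(1+ρ+…+ρ^5); deviate → 102 + 19(ρ+…+ρ^5).
Cooperation is sustained iff (74−19)(ρ+…+ρ^5) ≥ 102−74.
ρ+…+ρ^5 = 4/5·(1−(4/5)^5)/(1−4/5) = 2.6893, and (102−74)/(74−19) = 0.5091.
2.6893 ≥ 0.5091, so cooperation is sustainable.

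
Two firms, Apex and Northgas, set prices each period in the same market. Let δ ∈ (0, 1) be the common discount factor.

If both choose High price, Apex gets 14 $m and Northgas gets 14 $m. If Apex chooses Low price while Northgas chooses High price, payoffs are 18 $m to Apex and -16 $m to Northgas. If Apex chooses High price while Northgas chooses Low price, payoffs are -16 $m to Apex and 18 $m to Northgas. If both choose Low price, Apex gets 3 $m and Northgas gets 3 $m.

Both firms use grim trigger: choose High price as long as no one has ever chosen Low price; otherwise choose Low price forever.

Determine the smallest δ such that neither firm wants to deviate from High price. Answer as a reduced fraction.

4/15

Cooperation forever yields 14 each period: 14/(1−δ).
Deviating yields 18 once, then 3 forever: 18 + 3δ/(1−δ).
No profitable deviation requires 14/(1−δ) ≥ 18 + 3δ/(1−δ).
Multiplying by (1−δ): 14 ≥ 18(1−δ) + 3δ = 18 − 15δ.
So 15δ ≥ 4, i.e. δ ≥ 4/15.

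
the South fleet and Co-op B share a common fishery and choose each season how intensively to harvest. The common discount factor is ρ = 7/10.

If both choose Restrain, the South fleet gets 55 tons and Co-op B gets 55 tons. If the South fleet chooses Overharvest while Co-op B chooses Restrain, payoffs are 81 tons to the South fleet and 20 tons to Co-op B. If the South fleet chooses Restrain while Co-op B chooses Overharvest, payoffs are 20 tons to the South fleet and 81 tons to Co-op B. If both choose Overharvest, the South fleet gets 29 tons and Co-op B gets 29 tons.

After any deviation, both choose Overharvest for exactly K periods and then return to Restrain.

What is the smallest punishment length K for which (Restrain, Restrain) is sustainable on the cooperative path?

No profitable deviation requires (55−29)(ρ+…+ρ^K) ≥ 81−55, i.e. ρ+…+ρ^K ≥ 1 ≈ 1.0000.
With ρ = 7/10, the partial sums are K=1: 0.7000, K=2: 1.1900.
K = 2 is the first length at which the sum reaches 1.0000.

2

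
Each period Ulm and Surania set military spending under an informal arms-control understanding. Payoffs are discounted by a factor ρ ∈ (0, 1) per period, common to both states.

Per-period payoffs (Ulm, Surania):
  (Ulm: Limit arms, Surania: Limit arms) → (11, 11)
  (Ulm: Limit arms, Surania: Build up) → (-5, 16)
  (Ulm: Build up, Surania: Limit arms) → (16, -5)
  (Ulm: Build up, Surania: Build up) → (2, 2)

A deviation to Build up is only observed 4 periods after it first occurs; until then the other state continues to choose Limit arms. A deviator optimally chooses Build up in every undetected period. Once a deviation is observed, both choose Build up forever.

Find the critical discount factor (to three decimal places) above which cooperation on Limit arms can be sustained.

The best deviation is to choose Build up for all 4 undetected periods, earning 16 each, then 2 forever once detected.
Deviation value: 16(1−ρ^4)/(1−ρ) + 2ρ^4/(1−ρ); cooperation value: 11/(1−ρ).
IC: 11 ≥ 16(1−ρ^4) + 2ρ^4 = 16 − 14ρ^4.
So ρ^4 ≥ 5/14, giving ρ ≥ (5/14)^(1/4) ≈ 0.773.

0.773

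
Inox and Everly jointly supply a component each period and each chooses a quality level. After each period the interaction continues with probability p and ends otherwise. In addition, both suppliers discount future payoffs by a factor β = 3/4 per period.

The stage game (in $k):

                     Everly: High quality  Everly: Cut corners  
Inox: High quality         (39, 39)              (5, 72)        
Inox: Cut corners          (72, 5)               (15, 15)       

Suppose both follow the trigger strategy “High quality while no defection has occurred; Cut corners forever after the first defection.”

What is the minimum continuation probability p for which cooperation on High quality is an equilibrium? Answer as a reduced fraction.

44/57

Expected continuation weight on next period's payoff is β·p = 3/4·p, which plays the role of the discount factor.
Cooperation requires 3/4·p ≥ (72−39)/(72−15) = 11/19, hence p ≥ 44/57.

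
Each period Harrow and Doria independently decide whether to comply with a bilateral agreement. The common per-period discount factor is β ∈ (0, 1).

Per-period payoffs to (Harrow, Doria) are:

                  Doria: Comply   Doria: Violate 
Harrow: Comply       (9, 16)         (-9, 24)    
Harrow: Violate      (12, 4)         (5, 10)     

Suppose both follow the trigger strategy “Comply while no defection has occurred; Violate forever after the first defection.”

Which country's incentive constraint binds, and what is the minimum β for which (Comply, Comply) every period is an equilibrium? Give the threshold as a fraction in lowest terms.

Harrow: cooperation gives 9 each period; deviation gives 12 once then 5 forever.
  9/(1−β) ≥ 12 + 5β/(1−β) ⇒ β ≥ 3/7.
Doria: cooperation gives 16 each period; deviation gives 24 once then 10 forever.
  β ≥ 8/14 = 4/7.
Both must hold, so the binding constraint is Doria's: β ≥ 4/7.

Doria; β ≥ 4/7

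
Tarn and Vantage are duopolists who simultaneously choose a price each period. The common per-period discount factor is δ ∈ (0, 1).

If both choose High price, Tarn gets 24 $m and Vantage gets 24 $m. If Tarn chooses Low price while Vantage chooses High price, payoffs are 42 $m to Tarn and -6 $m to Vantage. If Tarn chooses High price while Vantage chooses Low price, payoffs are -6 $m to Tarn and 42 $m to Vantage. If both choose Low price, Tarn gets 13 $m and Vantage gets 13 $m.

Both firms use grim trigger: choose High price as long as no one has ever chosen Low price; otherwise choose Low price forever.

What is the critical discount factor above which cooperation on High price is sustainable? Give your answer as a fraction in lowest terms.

18/29

One-period gain from deviating is 42 − 24 = 18. The loss is 24 − 13 = 11 in every subsequent period, with present value 11·δ/(1−δ).
Deviation is unprofitable when 11·δ/(1−δ) ≥ 18, i.e. δ/(1−δ) ≥ 18/11.
Equivalently δ ≥ 18/(18+11) = 18/29.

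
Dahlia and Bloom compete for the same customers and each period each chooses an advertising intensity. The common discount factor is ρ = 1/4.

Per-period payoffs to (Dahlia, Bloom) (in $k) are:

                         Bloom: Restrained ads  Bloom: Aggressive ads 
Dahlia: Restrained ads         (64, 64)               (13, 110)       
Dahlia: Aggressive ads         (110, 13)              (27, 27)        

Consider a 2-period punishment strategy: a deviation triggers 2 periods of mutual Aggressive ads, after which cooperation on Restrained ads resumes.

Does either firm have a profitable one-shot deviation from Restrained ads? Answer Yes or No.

Yes

Comparing payoff streams over the 3 periods until play realigns: cooperate → 64(1+ρ+…+ρ^2); deviate → 110 + 27(ρ+…+ρ^2).
Cooperation is sustained iff (64−27)(ρ+…+ρ^2) ≥ 110−64.
ρ+…+ρ^2 = 1/4·(1−(1/4)^2)/(1−1/4) = 0.3125, and (110−64)/(64−27) = 1.2432.
0.3125 < 1.2432, so cooperation is not sustainable.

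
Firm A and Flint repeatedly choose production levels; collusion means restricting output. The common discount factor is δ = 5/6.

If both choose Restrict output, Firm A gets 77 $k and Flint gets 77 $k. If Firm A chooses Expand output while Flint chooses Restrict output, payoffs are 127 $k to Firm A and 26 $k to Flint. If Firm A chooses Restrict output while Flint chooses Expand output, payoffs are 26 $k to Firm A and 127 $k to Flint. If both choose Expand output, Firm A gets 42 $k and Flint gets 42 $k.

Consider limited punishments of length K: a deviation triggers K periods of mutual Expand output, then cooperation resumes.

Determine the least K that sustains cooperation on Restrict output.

2

IC: δ(1−δ^K)/(1−δ) ≥ (127−77)/(77−42) = 10/7.
With δ = 5/6: need 1 − δ^K ≥ 10/7·(1−5/6)/(5/6), i.e. δ^K ≤ 0.7143.
Since (5/6)^1 = 0.8333 and (5/6)^2 = 0.6944, the smallest such K is 2.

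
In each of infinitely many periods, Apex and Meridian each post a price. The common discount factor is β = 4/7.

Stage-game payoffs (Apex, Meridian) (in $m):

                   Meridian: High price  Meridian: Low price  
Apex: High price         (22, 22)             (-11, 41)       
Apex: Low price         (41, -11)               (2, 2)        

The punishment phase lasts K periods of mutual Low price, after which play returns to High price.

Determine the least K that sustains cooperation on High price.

3

IC: β(1−β^K)/(1−β) ≥ (41−22)/(22−2) = 19/20.
With β = 4/7: need 1 − β^K ≥ 19/20·(1−4/7)/(4/7), i.e. β^K ≤ 0.2875.
Since (4/7)^2 = 0.3265 and (4/7)^3 = 0.1866, the smallest such K is 3.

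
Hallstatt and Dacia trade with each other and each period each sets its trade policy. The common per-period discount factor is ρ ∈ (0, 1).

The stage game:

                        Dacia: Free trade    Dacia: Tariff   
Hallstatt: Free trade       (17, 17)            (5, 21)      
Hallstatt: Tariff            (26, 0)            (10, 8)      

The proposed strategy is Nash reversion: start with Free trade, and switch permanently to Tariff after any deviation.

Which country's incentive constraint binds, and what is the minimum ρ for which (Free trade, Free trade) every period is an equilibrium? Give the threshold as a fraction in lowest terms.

Hallstatt: cooperation gives 17 each period; deviation gives 26 once then 10 forever.
  17/(1−ρ) ≥ 26 + 10ρ/(1−ρ) ⇒ ρ ≥ 9/16.
Dacia: cooperation gives 17 each period; deviation gives 21 once then 8 forever.
  ρ ≥ 4/13.
Both must hold, so the binding constraint is Hallstatt's: ρ ≥ 9/16.

Hallstatt; ρ ≥ 9/16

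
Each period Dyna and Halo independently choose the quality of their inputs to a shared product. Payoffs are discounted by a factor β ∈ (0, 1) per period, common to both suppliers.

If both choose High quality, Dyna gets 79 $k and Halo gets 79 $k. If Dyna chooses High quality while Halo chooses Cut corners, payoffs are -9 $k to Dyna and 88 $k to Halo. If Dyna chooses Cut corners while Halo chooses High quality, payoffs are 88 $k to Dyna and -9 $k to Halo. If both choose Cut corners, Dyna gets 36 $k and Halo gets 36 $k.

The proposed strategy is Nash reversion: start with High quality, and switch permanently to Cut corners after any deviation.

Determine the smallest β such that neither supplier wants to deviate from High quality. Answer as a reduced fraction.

9/52

79/(1−β) ≥ 88 + 36β/(1−β)
79 ≥ 88 − 52β
β ≥ 9/52.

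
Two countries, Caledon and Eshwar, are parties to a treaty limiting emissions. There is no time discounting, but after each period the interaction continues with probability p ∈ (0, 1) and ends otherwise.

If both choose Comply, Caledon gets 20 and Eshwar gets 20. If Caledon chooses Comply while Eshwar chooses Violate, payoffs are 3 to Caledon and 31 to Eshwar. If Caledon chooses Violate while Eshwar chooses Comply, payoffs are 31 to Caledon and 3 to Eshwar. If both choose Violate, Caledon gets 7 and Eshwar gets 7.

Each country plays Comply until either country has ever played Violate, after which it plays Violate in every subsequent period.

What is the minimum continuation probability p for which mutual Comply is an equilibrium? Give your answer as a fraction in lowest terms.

11/24

Expected cooperation value is 20 + p·20 + p²·20 + … = 20/(1−p); deviation gives 31 + p·7/(1−p).
20 ≥ 31(1−p) + 7p ⇒ 24p ≥ 11 ⇒ p ≥ 11/24.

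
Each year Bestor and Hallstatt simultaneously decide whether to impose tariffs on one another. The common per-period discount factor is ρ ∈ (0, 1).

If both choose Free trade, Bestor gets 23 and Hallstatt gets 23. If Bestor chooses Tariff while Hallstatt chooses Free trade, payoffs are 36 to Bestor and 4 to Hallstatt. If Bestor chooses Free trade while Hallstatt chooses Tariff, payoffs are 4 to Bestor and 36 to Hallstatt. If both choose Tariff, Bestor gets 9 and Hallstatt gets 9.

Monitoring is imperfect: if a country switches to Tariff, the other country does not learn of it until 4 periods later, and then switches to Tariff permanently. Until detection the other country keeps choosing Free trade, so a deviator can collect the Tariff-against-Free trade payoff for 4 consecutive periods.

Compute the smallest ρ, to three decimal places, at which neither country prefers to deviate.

A deviator earns 36 for 4 periods, then 9 forever; cooperating earns 23 forever. Multiplying the IC by (1−ρ):
23 ≥ 36(1−ρ^4) + 9ρ^4, so 27·ρ^4 ≥ 13 and ρ^4 ≥ 13/27.
ρ ≥ (13/27)^(1/4) ≈ 0.833.

0.833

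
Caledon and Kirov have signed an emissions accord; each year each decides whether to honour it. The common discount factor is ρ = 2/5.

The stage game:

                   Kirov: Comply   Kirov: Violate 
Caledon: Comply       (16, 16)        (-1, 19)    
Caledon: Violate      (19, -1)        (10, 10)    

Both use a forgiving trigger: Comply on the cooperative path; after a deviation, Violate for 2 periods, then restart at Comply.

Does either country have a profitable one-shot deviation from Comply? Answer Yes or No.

IC: ρ+…+ρ^2 ≥ (19−16)/(16−10) = 1/2.
At ρ = 2/5: partial sum = 0.5600 ≥ 0.5000. Cooperation sustainable.

No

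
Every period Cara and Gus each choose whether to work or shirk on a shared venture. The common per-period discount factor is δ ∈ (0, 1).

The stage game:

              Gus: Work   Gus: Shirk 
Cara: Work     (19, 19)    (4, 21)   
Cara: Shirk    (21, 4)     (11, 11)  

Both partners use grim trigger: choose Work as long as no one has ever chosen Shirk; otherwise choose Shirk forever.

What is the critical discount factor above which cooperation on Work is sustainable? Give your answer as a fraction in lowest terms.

1/5

One-period gain from deviating is 21 − 19 = 2. The loss is 19 − 11 = 8 in every subsequent period, with present value 8·δ/(1−δ).
Deviation is unprofitable when 8·δ/(1−δ) ≥ 2, i.e. δ/(1−δ) ≥ 1/4.
Equivalently δ ≥ 2/(2+8) = 1/5.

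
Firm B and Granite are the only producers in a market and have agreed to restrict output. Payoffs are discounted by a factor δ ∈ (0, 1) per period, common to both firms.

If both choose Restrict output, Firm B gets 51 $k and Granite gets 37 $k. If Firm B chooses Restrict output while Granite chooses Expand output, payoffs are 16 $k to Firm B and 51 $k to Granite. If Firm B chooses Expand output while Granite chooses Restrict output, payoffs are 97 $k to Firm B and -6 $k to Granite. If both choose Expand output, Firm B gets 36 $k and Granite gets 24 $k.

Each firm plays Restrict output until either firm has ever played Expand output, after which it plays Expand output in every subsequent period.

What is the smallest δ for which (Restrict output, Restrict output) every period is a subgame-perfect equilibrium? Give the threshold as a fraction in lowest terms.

46/61

Firm B's threshold: (97−51)/(97−36) = 46/61.
Granite's threshold: (51−37)/(51−24) = 14/27.
46/61 > 14/27, so Firm B binds and δ* = 46/61.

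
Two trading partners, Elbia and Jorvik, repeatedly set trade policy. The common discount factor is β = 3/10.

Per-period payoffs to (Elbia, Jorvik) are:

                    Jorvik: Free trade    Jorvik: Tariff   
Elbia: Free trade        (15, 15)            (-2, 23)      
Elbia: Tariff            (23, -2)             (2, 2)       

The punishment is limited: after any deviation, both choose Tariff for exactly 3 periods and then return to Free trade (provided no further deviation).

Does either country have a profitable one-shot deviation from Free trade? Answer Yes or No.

Yes

A one-shot deviation gives 23 now, then 2 for 3 periods, then back to 15.
Gain from deviating: (23−15) today; loss: (15−2) in each of the next 3 periods.
No-deviation condition: (15−2)(β+…+β^3) ≥ 23−15, i.e. β+…+β^3 ≥ 8/13.
At β = 3/10: β+…+β^3 = 0.4170 < 0.6154.
So cooperation is not sustainable.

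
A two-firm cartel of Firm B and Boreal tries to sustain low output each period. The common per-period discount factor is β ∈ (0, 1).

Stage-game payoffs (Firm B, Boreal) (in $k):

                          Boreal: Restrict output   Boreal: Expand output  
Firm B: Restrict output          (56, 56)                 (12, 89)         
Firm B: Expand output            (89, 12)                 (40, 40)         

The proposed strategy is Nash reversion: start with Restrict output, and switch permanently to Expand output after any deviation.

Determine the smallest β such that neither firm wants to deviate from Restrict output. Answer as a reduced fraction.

One-period gain from deviating is 89 − 56 = 33. The loss is 56 − 40 = 16 in every subsequent period, with present value 16·β/(1−β).
Deviation is unprofitable when 16·β/(1−β) ≥ 33, i.e. β/(1−β) ≥ 33/16.
Equivalently β ≥ 33/(33+16) = 33/49.

33/49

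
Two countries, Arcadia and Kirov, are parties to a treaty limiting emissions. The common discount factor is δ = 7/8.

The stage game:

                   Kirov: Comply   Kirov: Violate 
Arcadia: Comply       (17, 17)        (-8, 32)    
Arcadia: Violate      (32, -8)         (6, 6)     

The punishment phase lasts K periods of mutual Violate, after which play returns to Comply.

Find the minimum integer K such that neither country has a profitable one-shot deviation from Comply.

IC: δ(1−δ^K)/(1−δ) ≥ (32−17)/(17−6) = 15/11.
With δ = 7/8: need 1 − δ^K ≥ 15/11·(1−7/8)/(7/8), i.e. δ^K ≤ 0.8052.
Since (7/8)^1 = 0.8750 and (7/8)^2 = 0.7656, the smallest such K is 2.

2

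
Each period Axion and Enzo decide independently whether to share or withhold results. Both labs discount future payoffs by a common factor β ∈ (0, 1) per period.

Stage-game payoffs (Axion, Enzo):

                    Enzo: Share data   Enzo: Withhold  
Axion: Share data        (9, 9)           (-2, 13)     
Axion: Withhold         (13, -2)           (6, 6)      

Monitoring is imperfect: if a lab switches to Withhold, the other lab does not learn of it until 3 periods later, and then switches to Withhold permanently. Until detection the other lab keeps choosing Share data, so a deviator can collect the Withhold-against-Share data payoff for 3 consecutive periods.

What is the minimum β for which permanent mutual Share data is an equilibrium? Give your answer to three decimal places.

0.830

A deviator earns 13 for 3 periods, then 6 forever; cooperating earns 9 forever. Multiplying the IC by (1−β):
9 ≥ 13(1−β^3) + 6β^3, so 7·β^3 ≥ 4 and β^3 ≥ 4/7.
β ≥ (4/7)^(1/3) ≈ 0.830.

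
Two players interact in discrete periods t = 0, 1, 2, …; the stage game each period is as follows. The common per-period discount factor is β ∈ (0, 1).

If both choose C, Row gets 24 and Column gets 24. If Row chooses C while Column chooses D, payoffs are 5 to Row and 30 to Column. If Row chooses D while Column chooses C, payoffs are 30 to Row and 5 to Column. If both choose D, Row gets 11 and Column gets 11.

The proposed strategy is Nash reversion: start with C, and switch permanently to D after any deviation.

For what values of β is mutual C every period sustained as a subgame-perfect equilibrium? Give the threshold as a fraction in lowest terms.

Under grim trigger the critical discount factor is (T−C)/(T−P) with T = 30, C = 24, P = 11.
β* = (30−24)/(30−11) = 6/19.

6/19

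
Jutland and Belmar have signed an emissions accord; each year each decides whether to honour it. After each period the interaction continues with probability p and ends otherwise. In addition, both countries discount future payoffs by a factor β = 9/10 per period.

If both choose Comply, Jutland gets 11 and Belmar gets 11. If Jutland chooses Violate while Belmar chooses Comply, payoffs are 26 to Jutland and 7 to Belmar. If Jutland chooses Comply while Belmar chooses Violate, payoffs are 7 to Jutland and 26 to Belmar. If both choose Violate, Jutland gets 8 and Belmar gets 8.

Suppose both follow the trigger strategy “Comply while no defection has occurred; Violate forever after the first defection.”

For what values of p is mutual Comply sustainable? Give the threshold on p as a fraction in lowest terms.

25/27

Expected continuation weight on next period's payoff is β·p = 9/10·p, which plays the role of the discount factor.
Cooperation requires 9/10·p ≥ (26−11)/(26−8) = 5/6, hence p ≥ 25/27.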